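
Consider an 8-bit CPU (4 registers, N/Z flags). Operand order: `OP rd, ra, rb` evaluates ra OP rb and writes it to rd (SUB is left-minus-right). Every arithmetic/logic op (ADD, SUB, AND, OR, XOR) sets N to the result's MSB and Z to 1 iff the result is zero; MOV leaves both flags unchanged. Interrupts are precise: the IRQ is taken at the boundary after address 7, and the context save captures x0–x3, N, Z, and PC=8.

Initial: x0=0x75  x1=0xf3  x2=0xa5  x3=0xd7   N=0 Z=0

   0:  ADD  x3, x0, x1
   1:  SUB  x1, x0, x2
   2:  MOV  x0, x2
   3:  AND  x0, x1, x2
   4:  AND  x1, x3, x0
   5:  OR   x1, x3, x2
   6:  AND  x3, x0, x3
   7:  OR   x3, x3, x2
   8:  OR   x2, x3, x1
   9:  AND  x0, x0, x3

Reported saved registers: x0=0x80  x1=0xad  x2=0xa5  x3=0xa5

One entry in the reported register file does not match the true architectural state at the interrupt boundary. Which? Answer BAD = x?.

after  0: x0=0x75 x1=0xf3 x2=0xa5 x3=0x68  N=0 Z=0
after  1: x0=0x75 x1=0xd0 x2=0xa5 x3=0x68  N=1 Z=0
after  2: x0=0xa5 x1=0xd0 x2=0xa5 x3=0x68  N=1 Z=0
after  3: x0=0x80 x1=0xd0 x2=0xa5 x3=0x68  N=1 Z=0
after  4: x0=0x80 x1=0x00 x2=0xa5 x3=0x68  N=0 Z=1
after  5: x0=0x80 x1=0xed x2=0xa5 x3=0x68  N=1 Z=0
after  6: x0=0x80 x1=0xed x2=0xa5 x3=0x00  N=0 Z=1
after  7: x0=0x80 x1=0xed x2=0xa5 x3=0xa5  N=1 Z=0
-- IRQ taken; context saved, return-PC = 8 --
mismatch: x1: reported 0xad vs actual 0xed

BAD = x1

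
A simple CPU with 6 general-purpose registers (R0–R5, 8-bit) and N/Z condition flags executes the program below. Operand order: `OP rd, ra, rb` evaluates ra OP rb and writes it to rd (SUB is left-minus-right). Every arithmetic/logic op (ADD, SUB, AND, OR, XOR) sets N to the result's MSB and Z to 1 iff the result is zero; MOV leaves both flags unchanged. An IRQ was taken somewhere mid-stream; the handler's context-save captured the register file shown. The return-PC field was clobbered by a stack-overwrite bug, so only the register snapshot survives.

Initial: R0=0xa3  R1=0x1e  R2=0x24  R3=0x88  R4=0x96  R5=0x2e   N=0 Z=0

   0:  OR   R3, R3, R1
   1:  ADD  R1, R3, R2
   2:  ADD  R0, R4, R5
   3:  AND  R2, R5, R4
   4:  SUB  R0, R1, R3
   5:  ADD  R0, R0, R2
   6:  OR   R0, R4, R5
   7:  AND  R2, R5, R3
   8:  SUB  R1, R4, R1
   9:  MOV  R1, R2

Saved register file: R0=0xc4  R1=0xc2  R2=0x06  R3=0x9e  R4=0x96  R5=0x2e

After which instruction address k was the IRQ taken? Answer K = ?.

K = 3

after  0: R0=0xa3 R1=0x1e R2=0x24 R3=0x9e R4=0x96 R5=0x2e  N=1 Z=0
after  1: R0=0xa3 R1=0xc2 R2=0x24 R3=0x9e R4=0x96 R5=0x2e  N=1 Z=0
after  2: R0=0xc4 R1=0xc2 R2=0x24 R3=0x9e R4=0x96 R5=0x2e  N=1 Z=0
after  3: R0=0xc4 R1=0xc2 R2=0x06 R3=0x9e R4=0x96 R5=0x2e  N=0 Z=0
-- IRQ taken; context saved, return-PC = 4 --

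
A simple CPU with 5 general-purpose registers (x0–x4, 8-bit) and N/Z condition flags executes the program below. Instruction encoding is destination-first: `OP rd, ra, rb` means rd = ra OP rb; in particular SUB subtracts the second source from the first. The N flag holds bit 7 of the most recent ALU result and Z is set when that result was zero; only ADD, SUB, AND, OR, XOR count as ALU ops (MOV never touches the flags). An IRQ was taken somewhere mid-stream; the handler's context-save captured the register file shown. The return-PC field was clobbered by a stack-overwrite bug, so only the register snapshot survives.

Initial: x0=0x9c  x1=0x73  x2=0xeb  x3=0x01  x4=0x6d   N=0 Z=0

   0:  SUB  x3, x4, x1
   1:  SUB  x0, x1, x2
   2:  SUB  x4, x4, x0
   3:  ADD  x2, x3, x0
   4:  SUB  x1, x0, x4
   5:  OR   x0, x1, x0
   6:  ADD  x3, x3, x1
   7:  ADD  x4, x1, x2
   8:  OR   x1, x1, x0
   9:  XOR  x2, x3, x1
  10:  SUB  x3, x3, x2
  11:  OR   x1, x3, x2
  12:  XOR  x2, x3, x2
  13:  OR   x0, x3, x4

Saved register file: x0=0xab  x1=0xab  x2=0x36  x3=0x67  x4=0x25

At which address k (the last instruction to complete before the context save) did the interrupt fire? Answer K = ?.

after  0: x0=0x9c x1=0x73 x2=0xeb x3=0xfa x4=0x6d  N=1 Z=0
after  1: x0=0x88 x1=0x73 x2=0xeb x3=0xfa x4=0x6d  N=1 Z=0
after  2: x0=0x88 x1=0x73 x2=0xeb x3=0xfa x4=0xe5  N=1 Z=0
after  3: x0=0x88 x1=0x73 x2=0x82 x3=0xfa x4=0xe5  N=1 Z=0
after  4: x0=0x88 x1=0xa3 x2=0x82 x3=0xfa x4=0xe5  N=1 Z=0
after  5: x0=0xab x1=0xa3 x2=0x82 x3=0xfa x4=0xe5  N=1 Z=0
after  6: x0=0xab x1=0xa3 x2=0x82 x3=0x9d x4=0xe5  N=1 Z=0
after  7: x0=0xab x1=0xa3 x2=0x82 x3=0x9d x4=0x25  N=0 Z=0
after  8: x0=0xab x1=0xab x2=0x82 x3=0x9d x4=0x25  N=1 Z=0
after  9: x0=0xab x1=0xab x2=0x36 x3=0x9d x4=0x25  N=0 Z=0
after 10: x0=0xab x1=0xab x2=0x36 x3=0x67 x4=0x25  N=0 Z=0
-- IRQ taken; context saved, return-PC = 11 --

K = 10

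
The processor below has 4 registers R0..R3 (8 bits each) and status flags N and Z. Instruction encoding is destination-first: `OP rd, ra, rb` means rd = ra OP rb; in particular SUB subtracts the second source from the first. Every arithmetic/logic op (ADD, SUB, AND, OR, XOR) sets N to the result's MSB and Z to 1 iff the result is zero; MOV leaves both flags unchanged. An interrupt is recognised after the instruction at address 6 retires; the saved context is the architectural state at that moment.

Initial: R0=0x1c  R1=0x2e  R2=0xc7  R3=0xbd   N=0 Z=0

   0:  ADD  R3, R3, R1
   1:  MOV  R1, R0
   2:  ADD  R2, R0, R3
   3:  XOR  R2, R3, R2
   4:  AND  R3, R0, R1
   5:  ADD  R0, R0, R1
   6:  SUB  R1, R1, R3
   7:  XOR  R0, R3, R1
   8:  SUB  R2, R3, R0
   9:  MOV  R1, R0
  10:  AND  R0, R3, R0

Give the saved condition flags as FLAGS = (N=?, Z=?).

after  0: R0=0x1c R1=0x2e R2=0xc7 R3=0xeb  N=1 Z=0
after  1: R0=0x1c R1=0x1c R2=0xc7 R3=0xeb  N=1 Z=0
after  2: R0=0x1c R1=0x1c R2=0x07 R3=0xeb  N=0 Z=0
after  3: R0=0x1c R1=0x1c R2=0xec R3=0xeb  N=1 Z=0
after  4: R0=0x1c R1=0x1c R2=0xec R3=0x1c  N=0 Z=0
after  5: R0=0x38 R1=0x1c R2=0xec R3=0x1c  N=0 Z=0
after  6: R0=0x38 R1=0x00 R2=0xec R3=0x1c  N=0 Z=1
-- IRQ taken; context saved, return-PC = 7 --

FLAGS = (N=0, Z=1)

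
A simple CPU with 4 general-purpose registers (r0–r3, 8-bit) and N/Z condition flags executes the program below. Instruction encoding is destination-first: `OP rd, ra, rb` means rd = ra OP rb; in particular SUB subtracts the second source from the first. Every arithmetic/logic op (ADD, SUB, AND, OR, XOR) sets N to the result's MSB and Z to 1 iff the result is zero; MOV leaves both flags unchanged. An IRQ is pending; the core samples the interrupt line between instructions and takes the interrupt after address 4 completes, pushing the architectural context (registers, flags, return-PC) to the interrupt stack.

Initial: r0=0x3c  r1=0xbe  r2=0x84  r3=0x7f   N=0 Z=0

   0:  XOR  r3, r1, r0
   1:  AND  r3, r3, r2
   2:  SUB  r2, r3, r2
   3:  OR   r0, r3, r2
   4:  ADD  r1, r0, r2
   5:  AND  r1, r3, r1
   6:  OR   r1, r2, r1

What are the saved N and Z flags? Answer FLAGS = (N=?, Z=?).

after  0: r0=0x3c r1=0xbe r2=0x84 r3=0x82  N=1 Z=0
after  1: r0=0x3c r1=0xbe r2=0x84 r3=0x80  N=1 Z=0
after  2: r0=0x3c r1=0xbe r2=0xfc r3=0x80  N=1 Z=0
after  3: r0=0xfc r1=0xbe r2=0xfc r3=0x80  N=1 Z=0
after  4: r0=0xfc r1=0xf8 r2=0xfc r3=0x80  N=1 Z=0
-- IRQ taken; context saved, return-PC = 5 --

FLAGS = (N=1, Z=0)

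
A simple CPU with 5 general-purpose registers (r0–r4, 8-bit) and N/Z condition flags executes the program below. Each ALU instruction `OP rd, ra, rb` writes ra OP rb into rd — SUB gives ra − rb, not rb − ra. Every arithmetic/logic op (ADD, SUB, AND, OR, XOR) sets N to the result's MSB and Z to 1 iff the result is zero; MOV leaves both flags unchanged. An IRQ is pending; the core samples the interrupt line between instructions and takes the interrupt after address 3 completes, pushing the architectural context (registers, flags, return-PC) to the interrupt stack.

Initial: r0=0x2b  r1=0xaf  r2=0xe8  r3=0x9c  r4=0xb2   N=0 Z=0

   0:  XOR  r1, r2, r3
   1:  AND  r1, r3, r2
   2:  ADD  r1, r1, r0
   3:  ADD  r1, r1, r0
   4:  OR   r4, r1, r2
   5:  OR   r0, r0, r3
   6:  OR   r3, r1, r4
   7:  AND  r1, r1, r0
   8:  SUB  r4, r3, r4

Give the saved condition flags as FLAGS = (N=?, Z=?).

FLAGS = (N=1, Z=0)

after  0: r0=0x2b r1=0x74 r2=0xe8 r3=0x9c r4=0xb2  N=0 Z=0
after  1: r0=0x2b r1=0x88 r2=0xe8 r3=0x9c r4=0xb2  N=1 Z=0
after  2: r0=0x2b r1=0xb3 r2=0xe8 r3=0x9c r4=0xb2  N=1 Z=0
after  3: r0=0x2b r1=0xde r2=0xe8 r3=0x9c r4=0xb2  N=1 Z=0
-- IRQ taken; context saved, return-PC = 4 --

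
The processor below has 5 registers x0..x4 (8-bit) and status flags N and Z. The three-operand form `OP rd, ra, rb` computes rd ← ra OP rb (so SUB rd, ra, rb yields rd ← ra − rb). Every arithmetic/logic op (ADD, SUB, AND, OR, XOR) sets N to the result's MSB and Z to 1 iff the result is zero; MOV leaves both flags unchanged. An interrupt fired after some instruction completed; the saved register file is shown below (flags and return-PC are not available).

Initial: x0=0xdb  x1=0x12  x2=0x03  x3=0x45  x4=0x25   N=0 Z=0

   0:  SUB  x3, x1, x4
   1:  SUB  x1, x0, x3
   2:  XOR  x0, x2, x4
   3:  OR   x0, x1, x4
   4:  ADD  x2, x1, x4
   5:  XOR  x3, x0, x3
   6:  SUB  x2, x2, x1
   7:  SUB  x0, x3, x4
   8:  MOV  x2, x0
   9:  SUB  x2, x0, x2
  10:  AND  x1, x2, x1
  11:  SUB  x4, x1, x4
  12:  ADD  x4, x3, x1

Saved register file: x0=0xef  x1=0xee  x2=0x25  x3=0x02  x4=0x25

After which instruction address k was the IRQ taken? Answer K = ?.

after  0: x0=0xdb x1=0x12 x2=0x03 x3=0xed x4=0x25  N=1 Z=0
after  1: x0=0xdb x1=0xee x2=0x03 x3=0xed x4=0x25  N=1 Z=0
after  2: x0=0x26 x1=0xee x2=0x03 x3=0xed x4=0x25  N=0 Z=0
after  3: x0=0xef x1=0xee x2=0x03 x3=0xed x4=0x25  N=1 Z=0
after  4: x0=0xef x1=0xee x2=0x13 x3=0xed x4=0x25  N=0 Z=0
after  5: x0=0xef x1=0xee x2=0x13 x3=0x02 x4=0x25  N=0 Z=0
after  6: x0=0xef x1=0xee x2=0x25 x3=0x02 x4=0x25  N=0 Z=0
-- IRQ taken; context saved, return-PC = 7 --

K = 6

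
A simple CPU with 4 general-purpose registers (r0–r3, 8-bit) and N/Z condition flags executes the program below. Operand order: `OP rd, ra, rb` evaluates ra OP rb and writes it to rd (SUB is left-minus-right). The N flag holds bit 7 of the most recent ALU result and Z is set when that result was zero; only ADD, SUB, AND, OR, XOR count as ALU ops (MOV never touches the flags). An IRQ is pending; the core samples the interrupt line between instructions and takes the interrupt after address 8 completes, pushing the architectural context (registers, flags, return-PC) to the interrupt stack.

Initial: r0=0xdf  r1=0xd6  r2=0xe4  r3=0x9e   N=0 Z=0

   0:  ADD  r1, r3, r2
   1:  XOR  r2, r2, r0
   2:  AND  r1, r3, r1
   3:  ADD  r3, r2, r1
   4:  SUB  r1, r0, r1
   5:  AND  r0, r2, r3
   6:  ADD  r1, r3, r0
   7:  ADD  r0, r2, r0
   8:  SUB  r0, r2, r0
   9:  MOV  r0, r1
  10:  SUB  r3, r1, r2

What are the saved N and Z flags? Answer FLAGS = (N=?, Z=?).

after  0: r0=0xdf r1=0x82 r2=0xe4 r3=0x9e  N=1 Z=0
after  1: r0=0xdf r1=0x82 r2=0x3b r3=0x9e  N=0 Z=0
after  2: r0=0xdf r1=0x82 r2=0x3b r3=0x9e  N=1 Z=0
after  3: r0=0xdf r1=0x82 r2=0x3b r3=0xbd  N=1 Z=0
after  4: r0=0xdf r1=0x5d r2=0x3b r3=0xbd  N=0 Z=0
after  5: r0=0x39 r1=0x5d r2=0x3b r3=0xbd  N=0 Z=0
after  6: r0=0x39 r1=0xf6 r2=0x3b r3=0xbd  N=1 Z=0
after  7: r0=0x74 r1=0xf6 r2=0x3b r3=0xbd  N=0 Z=0
after  8: r0=0xc7 r1=0xf6 r2=0x3b r3=0xbd  N=1 Z=0
-- IRQ taken; context saved, return-PC = 9 --

FLAGS = (N=1, Z=0)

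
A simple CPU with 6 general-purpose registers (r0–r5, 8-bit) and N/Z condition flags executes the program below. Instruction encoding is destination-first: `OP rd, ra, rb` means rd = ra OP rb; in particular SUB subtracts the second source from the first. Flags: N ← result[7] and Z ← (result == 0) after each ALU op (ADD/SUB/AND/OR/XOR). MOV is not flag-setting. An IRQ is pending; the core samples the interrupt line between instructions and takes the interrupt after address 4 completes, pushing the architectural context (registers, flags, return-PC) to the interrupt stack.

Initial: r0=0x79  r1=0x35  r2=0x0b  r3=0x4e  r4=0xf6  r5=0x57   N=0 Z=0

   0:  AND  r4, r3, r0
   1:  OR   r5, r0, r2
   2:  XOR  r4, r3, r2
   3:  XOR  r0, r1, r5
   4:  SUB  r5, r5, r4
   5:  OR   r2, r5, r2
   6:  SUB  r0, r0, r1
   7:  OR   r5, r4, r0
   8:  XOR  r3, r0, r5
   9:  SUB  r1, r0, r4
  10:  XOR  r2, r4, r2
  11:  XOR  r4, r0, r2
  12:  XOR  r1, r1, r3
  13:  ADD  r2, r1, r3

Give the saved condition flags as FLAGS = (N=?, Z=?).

FLAGS = (N=0, Z=0)

after  0: r0=0x79 r1=0x35 r2=0x0b r3=0x4e r4=0x48 r5=0x57  N=0 Z=0
after  1: r0=0x79 r1=0x35 r2=0x0b r3=0x4e r4=0x48 r5=0x7b  N=0 Z=0
after  2: r0=0x79 r1=0x35 r2=0x0b r3=0x4e r4=0x45 r5=0x7b  N=0 Z=0
after  3: r0=0x4e r1=0x35 r2=0x0b r3=0x4e r4=0x45 r5=0x7b  N=0 Z=0
after  4: r0=0x4e r1=0x35 r2=0x0b r3=0x4e r4=0x45 r5=0x36  N=0 Z=0
-- IRQ taken; context saved, return-PC = 5 --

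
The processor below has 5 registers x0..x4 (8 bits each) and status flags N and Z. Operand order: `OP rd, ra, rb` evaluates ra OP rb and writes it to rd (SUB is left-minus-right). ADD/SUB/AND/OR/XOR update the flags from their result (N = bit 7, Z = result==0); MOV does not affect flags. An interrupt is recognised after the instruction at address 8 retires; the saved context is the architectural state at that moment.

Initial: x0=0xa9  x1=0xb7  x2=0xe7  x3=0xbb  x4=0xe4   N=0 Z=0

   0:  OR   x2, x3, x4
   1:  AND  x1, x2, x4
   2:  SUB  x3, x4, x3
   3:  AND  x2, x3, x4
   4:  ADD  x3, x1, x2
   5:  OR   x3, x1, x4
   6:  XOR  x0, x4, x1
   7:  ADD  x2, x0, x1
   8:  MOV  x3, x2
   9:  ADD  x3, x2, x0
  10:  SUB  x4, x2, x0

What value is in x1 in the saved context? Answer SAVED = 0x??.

after  0: x0=0xa9 x1=0xb7 x2=0xff x3=0xbb x4=0xe4  N=1 Z=0
after  1: x0=0xa9 x1=0xe4 x2=0xff x3=0xbb x4=0xe4  N=1 Z=0
after  2: x0=0xa9 x1=0xe4 x2=0xff x3=0x29 x4=0xe4  N=0 Z=0
after  3: x0=0xa9 x1=0xe4 x2=0x20 x3=0x29 x4=0xe4  N=0 Z=0
after  4: x0=0xa9 x1=0xe4 x2=0x20 x3=0x04 x4=0xe4  N=0 Z=0
after  5: x0=0xa9 x1=0xe4 x2=0x20 x3=0xe4 x4=0xe4  N=1 Z=0
after  6: x0=0x00 x1=0xe4 x2=0x20 x3=0xe4 x4=0xe4  N=0 Z=1
after  7: x0=0x00 x1=0xe4 x2=0xe4 x3=0xe4 x4=0xe4  N=1 Z=0
after  8: x0=0x00 x1=0xe4 x2=0xe4 x3=0xe4 x4=0xe4  N=1 Z=0
-- IRQ taken; context saved, return-PC = 9 --

SAVED = 0xe4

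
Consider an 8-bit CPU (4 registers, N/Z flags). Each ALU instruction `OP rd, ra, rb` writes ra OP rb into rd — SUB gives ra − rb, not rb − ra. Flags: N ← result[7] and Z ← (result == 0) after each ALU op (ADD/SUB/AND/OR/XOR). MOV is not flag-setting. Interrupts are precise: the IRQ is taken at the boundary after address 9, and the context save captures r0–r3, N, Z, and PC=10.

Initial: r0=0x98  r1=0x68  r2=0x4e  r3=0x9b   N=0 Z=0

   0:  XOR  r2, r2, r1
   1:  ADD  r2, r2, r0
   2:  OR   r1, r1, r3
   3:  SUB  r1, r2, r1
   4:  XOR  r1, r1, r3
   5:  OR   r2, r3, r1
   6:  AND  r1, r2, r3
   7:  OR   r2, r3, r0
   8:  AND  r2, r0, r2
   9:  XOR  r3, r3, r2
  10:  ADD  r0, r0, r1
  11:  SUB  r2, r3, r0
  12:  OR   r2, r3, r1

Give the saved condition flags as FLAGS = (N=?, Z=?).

FLAGS = (N=0, Z=0)

after  0: r0=0x98 r1=0x68 r2=0x26 r3=0x9b  N=0 Z=0
after  1: r0=0x98 r1=0x68 r2=0xbe r3=0x9b  N=1 Z=0
after  2: r0=0x98 r1=0xfb r2=0xbe r3=0x9b  N=1 Z=0
after  3: r0=0x98 r1=0xc3 r2=0xbe r3=0x9b  N=1 Z=0
after  4: r0=0x98 r1=0x58 r2=0xbe r3=0x9b  N=0 Z=0
after  5: r0=0x98 r1=0x58 r2=0xdb r3=0x9b  N=1 Z=0
after  6: r0=0x98 r1=0x9b r2=0xdb r3=0x9b  N=1 Z=0
after  7: r0=0x98 r1=0x9b r2=0x9b r3=0x9b  N=1 Z=0
after  8: r0=0x98 r1=0x9b r2=0x98 r3=0x9b  N=1 Z=0
after  9: r0=0x98 r1=0x9b r2=0x98 r3=0x03  N=0 Z=0
-- IRQ taken; context saved, return-PC = 10 --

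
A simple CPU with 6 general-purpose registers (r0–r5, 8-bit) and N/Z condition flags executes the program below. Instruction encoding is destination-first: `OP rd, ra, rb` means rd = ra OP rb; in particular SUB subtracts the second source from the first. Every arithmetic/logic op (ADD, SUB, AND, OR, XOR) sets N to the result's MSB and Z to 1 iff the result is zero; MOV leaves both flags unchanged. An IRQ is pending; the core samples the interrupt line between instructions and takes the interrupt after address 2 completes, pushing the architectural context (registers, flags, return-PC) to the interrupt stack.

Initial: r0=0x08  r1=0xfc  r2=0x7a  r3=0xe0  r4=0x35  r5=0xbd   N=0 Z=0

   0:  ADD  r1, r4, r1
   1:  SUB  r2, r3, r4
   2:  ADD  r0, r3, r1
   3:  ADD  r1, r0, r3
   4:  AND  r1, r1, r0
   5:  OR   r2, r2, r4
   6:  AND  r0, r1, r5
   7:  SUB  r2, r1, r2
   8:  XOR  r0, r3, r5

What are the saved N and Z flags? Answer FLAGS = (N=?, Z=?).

FLAGS = (N=0, Z=0)

after  0: r0=0x08 r1=0x31 r2=0x7a r3=0xe0 r4=0x35 r5=0xbd  N=0 Z=0
after  1: r0=0x08 r1=0x31 r2=0xab r3=0xe0 r4=0x35 r5=0xbd  N=1 Z=0
after  2: r0=0x11 r1=0x31 r2=0xab r3=0xe0 r4=0x35 r5=0xbd  N=0 Z=0
-- IRQ taken; context saved, return-PC = 3 --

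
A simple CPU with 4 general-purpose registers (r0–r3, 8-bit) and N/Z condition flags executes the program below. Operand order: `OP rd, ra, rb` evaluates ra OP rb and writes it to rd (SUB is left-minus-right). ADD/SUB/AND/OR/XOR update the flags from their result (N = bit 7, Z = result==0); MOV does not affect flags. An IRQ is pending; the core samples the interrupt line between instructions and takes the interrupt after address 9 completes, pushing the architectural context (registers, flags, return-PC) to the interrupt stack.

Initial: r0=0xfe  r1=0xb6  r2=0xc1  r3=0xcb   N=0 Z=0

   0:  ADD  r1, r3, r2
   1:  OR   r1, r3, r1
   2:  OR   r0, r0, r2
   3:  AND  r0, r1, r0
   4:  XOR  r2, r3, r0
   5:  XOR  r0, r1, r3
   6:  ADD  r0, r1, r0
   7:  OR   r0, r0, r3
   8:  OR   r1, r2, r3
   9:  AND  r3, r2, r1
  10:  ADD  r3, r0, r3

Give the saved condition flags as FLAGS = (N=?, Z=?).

FLAGS = (N=0, Z=0)

after  0: r0=0xfe r1=0x8c r2=0xc1 r3=0xcb  N=1 Z=0
after  1: r0=0xfe r1=0xcf r2=0xc1 r3=0xcb  N=1 Z=0
after  2: r0=0xff r1=0xcf r2=0xc1 r3=0xcb  N=1 Z=0
after  3: r0=0xcf r1=0xcf r2=0xc1 r3=0xcb  N=1 Z=0
after  4: r0=0xcf r1=0xcf r2=0x04 r3=0xcb  N=0 Z=0
after  5: r0=0x04 r1=0xcf r2=0x04 r3=0xcb  N=0 Z=0
after  6: r0=0xd3 r1=0xcf r2=0x04 r3=0xcb  N=1 Z=0
after  7: r0=0xdb r1=0xcf r2=0x04 r3=0xcb  N=1 Z=0
after  8: r0=0xdb r1=0xcf r2=0x04 r3=0xcb  N=1 Z=0
after  9: r0=0xdb r1=0xcf r2=0x04 r3=0x04  N=0 Z=0
-- IRQ taken; context saved, return-PC = 10 --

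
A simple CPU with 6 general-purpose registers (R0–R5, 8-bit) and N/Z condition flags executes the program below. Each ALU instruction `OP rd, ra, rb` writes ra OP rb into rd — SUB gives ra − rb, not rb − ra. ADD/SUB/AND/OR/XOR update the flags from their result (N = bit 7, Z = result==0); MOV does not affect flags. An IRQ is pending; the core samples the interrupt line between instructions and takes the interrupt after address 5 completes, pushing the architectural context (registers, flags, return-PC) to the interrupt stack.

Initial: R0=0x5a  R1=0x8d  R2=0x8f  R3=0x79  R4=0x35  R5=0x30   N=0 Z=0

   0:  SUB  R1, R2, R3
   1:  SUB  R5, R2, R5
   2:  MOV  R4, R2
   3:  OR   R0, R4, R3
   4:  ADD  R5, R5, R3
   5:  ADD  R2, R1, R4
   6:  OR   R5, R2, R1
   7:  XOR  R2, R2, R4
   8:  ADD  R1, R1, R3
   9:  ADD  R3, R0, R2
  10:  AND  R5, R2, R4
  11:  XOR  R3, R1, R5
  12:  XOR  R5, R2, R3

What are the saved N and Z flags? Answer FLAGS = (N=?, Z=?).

FLAGS = (N=1, Z=0)

after  0: R0=0x5a R1=0x16 R2=0x8f R3=0x79 R4=0x35 R5=0x30  N=0 Z=0
after  1: R0=0x5a R1=0x16 R2=0x8f R3=0x79 R4=0x35 R5=0x5f  N=0 Z=0
after  2: R0=0x5a R1=0x16 R2=0x8f R3=0x79 R4=0x8f R5=0x5f  N=0 Z=0
after  3: R0=0xff R1=0x16 R2=0x8f R3=0x79 R4=0x8f R5=0x5f  N=1 Z=0
after  4: R0=0xff R1=0x16 R2=0x8f R3=0x79 R4=0x8f R5=0xd8  N=1 Z=0
after  5: R0=0xff R1=0x16 R2=0xa5 R3=0x79 R4=0x8f R5=0xd8  N=1 Z=0
-- IRQ taken; context saved, return-PC = 6 --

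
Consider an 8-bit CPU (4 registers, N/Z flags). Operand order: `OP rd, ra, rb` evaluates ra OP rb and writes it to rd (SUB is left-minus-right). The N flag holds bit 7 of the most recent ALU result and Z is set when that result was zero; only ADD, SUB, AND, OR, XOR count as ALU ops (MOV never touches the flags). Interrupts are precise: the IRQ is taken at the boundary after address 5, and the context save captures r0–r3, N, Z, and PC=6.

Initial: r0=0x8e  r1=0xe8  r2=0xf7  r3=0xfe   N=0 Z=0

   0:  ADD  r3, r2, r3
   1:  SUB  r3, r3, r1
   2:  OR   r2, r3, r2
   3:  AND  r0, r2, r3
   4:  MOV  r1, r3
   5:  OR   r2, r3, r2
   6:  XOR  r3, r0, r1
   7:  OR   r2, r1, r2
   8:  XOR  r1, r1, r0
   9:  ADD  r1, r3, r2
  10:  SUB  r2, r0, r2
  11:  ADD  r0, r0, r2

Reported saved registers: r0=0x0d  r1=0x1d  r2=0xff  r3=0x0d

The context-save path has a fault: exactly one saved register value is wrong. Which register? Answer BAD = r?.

BAD = r1

after  0: r0=0x8e r1=0xe8 r2=0xf7 r3=0xf5  N=1 Z=0
after  1: r0=0x8e r1=0xe8 r2=0xf7 r3=0x0d  N=0 Z=0
after  2: r0=0x8e r1=0xe8 r2=0xff r3=0x0d  N=1 Z=0
after  3: r0=0x0d r1=0xe8 r2=0xff r3=0x0d  N=0 Z=0
after  4: r0=0x0d r1=0x0d r2=0xff r3=0x0d  N=0 Z=0
after  5: r0=0x0d r1=0x0d r2=0xff r3=0x0d  N=1 Z=0
-- IRQ taken; context saved, return-PC = 6 --
mismatch: r1: reported 0x1d vs actual 0x0d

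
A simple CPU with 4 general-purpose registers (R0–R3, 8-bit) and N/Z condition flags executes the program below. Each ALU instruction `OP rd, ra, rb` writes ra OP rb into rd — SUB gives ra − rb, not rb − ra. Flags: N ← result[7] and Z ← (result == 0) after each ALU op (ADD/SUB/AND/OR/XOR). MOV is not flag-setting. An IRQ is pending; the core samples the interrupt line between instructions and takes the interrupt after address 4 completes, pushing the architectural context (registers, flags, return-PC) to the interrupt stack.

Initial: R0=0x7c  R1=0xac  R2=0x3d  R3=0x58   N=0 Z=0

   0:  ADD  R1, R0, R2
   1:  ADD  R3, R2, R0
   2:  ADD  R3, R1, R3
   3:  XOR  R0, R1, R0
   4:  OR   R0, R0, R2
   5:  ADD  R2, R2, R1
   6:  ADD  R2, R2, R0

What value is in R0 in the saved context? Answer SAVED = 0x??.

SAVED = 0xfd

after  0: R0=0x7c R1=0xb9 R2=0x3d R3=0x58  N=1 Z=0
after  1: R0=0x7c R1=0xb9 R2=0x3d R3=0xb9  N=1 Z=0
after  2: R0=0x7c R1=0xb9 R2=0x3d R3=0x72  N=0 Z=0
after  3: R0=0xc5 R1=0xb9 R2=0x3d R3=0x72  N=1 Z=0
after  4: R0=0xfd R1=0xb9 R2=0x3d R3=0x72  N=1 Z=0
-- IRQ taken; context saved, return-PC = 5 --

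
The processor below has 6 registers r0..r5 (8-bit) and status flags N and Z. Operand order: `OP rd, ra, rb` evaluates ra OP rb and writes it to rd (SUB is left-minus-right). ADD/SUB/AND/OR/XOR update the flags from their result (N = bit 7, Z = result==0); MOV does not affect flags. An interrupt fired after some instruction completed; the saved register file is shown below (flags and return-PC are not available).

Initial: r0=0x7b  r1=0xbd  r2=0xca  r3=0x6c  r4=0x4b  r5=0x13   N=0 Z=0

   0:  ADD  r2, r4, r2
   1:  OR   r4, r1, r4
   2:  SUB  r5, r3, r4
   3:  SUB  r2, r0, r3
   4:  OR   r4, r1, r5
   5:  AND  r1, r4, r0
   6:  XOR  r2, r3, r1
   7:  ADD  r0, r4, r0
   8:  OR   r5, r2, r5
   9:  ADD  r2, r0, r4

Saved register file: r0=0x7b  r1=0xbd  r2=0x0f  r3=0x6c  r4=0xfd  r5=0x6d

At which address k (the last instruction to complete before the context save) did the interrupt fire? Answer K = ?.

K = 4

after  0: r0=0x7b r1=0xbd r2=0x15 r3=0x6c r4=0x4b r5=0x13  N=0 Z=0
after  1: r0=0x7b r1=0xbd r2=0x15 r3=0x6c r4=0xff r5=0x13  N=1 Z=0
after  2: r0=0x7b r1=0xbd r2=0x15 r3=0x6c r4=0xff r5=0x6d  N=0 Z=0
after  3: r0=0x7b r1=0xbd r2=0x0f r3=0x6c r4=0xff r5=0x6d  N=0 Z=0
after  4: r0=0x7b r1=0xbd r2=0x0f r3=0x6c r4=0xfd r5=0x6d  N=1 Z=0
-- IRQ taken; context saved, return-PC = 5 --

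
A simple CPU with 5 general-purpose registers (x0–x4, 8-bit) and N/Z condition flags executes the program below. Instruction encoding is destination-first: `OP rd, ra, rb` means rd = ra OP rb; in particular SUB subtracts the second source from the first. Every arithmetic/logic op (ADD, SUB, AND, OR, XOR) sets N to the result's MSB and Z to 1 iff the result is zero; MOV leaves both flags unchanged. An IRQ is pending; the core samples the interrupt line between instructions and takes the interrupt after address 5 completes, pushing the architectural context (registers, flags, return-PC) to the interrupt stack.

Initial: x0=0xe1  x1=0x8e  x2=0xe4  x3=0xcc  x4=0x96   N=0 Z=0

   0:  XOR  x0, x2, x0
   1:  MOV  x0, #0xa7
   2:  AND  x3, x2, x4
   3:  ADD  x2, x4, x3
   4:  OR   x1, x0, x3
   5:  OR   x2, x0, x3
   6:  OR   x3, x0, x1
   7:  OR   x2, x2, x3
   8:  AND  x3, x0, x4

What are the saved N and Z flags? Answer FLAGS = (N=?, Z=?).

after  0: x0=0x05 x1=0x8e x2=0xe4 x3=0xcc x4=0x96  N=0 Z=0
after  1: x0=0xa7 x1=0x8e x2=0xe4 x3=0xcc x4=0x96  N=0 Z=0
after  2: x0=0xa7 x1=0x8e x2=0xe4 x3=0x84 x4=0x96  N=1 Z=0
after  3: x0=0xa7 x1=0x8e x2=0x1a x3=0x84 x4=0x96  N=0 Z=0
after  4: x0=0xa7 x1=0xa7 x2=0x1a x3=0x84 x4=0x96  N=1 Z=0
after  5: x0=0xa7 x1=0xa7 x2=0xa7 x3=0x84 x4=0x96  N=1 Z=0
-- IRQ taken; context saved, return-PC = 6 --

FLAGS = (N=1, Z=0)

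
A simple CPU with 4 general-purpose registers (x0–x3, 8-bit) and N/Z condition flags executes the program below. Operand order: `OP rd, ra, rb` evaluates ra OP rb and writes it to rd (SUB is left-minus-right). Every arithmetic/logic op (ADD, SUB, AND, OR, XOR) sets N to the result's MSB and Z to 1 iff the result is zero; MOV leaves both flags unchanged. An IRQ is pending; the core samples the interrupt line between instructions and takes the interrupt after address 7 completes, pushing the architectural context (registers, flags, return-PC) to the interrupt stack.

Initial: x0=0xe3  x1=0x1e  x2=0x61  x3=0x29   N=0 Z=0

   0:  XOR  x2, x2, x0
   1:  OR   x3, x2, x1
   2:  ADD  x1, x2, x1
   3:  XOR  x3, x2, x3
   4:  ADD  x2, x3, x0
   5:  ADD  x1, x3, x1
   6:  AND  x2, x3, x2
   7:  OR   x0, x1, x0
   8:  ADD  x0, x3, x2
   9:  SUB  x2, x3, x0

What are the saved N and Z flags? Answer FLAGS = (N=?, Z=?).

FLAGS = (N=1, Z=0)

after  0: x0=0xe3 x1=0x1e x2=0x82 x3=0x29  N=1 Z=0
after  1: x0=0xe3 x1=0x1e x2=0x82 x3=0x9e  N=1 Z=0
after  2: x0=0xe3 x1=0xa0 x2=0x82 x3=0x9e  N=1 Z=0
after  3: x0=0xe3 x1=0xa0 x2=0x82 x3=0x1c  N=0 Z=0
after  4: x0=0xe3 x1=0xa0 x2=0xff x3=0x1c  N=1 Z=0
after  5: x0=0xe3 x1=0xbc x2=0xff x3=0x1c  N=1 Z=0
after  6: x0=0xe3 x1=0xbc x2=0x1c x3=0x1c  N=0 Z=0
after  7: x0=0xff x1=0xbc x2=0x1c x3=0x1c  N=1 Z=0
-- IRQ taken; context saved, return-PC = 8 --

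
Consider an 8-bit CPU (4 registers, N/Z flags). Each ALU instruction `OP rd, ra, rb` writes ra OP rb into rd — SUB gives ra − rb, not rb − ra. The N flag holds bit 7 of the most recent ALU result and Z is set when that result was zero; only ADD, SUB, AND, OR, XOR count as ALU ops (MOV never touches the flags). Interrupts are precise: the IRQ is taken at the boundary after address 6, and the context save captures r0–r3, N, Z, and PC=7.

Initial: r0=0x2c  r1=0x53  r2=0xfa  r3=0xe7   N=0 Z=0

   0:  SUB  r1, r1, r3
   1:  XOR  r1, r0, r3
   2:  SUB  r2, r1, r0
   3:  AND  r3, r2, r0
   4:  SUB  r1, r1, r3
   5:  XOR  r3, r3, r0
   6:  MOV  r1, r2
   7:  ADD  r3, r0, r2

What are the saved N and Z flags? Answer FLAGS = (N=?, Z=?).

FLAGS = (N=0, Z=0)

after  0: r0=0x2c r1=0x6c r2=0xfa r3=0xe7  N=0 Z=0
after  1: r0=0x2c r1=0xcb r2=0xfa r3=0xe7  N=1 Z=0
after  2: r0=0x2c r1=0xcb r2=0x9f r3=0xe7  N=1 Z=0
after  3: r0=0x2c r1=0xcb r2=0x9f r3=0x0c  N=0 Z=0
after  4: r0=0x2c r1=0xbf r2=0x9f r3=0x0c  N=1 Z=0
after  5: r0=0x2c r1=0xbf r2=0x9f r3=0x20  N=0 Z=0
after  6: r0=0x2c r1=0x9f r2=0x9f r3=0x20  N=0 Z=0
-- IRQ taken; context saved, return-PC = 7 --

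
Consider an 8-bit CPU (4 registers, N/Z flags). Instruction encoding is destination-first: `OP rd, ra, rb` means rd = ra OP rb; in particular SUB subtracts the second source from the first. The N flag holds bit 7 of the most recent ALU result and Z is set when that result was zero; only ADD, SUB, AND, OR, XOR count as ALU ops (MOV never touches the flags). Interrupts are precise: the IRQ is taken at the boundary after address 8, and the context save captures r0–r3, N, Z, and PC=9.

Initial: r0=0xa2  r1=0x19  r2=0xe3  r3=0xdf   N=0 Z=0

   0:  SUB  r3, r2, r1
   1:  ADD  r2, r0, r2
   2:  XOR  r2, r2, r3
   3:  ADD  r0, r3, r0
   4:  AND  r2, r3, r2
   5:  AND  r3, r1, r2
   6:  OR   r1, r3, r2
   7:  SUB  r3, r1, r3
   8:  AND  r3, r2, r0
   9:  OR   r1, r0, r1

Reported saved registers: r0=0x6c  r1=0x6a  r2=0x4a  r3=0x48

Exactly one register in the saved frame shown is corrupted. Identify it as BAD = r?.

after  0: r0=0xa2 r1=0x19 r2=0xe3 r3=0xca  N=1 Z=0
after  1: r0=0xa2 r1=0x19 r2=0x85 r3=0xca  N=1 Z=0
after  2: r0=0xa2 r1=0x19 r2=0x4f r3=0xca  N=0 Z=0
after  3: r0=0x6c r1=0x19 r2=0x4f r3=0xca  N=0 Z=0
after  4: r0=0x6c r1=0x19 r2=0x4a r3=0xca  N=0 Z=0
after  5: r0=0x6c r1=0x19 r2=0x4a r3=0x08  N=0 Z=0
after  6: r0=0x6c r1=0x4a r2=0x4a r3=0x08  N=0 Z=0
after  7: r0=0x6c r1=0x4a r2=0x4a r3=0x42  N=0 Z=0
after  8: r0=0x6c r1=0x4a r2=0x4a r3=0x48  N=0 Z=0
-- IRQ taken; context saved, return-PC = 9 --
mismatch: r1: reported 0x6a vs actual 0x4a

BAD = r1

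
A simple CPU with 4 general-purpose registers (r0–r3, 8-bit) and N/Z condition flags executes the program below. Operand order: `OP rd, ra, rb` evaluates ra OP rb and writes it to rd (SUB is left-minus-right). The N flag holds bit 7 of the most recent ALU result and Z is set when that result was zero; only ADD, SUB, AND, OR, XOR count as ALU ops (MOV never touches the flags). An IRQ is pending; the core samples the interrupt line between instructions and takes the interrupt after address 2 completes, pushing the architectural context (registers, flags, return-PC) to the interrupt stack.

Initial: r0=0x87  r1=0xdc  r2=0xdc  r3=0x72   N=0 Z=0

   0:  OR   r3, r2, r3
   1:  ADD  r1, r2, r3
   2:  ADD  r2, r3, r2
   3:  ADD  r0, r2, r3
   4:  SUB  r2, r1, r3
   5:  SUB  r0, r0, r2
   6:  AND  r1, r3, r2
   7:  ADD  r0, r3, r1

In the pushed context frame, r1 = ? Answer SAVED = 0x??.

after  0: r0=0x87 r1=0xdc r2=0xdc r3=0xfe  N=1 Z=0
after  1: r0=0x87 r1=0xda r2=0xdc r3=0xfe  N=1 Z=0
after  2: r0=0x87 r1=0xda r2=0xda r3=0xfe  N=1 Z=0
-- IRQ taken; context saved, return-PC = 3 --

SAVED = 0xda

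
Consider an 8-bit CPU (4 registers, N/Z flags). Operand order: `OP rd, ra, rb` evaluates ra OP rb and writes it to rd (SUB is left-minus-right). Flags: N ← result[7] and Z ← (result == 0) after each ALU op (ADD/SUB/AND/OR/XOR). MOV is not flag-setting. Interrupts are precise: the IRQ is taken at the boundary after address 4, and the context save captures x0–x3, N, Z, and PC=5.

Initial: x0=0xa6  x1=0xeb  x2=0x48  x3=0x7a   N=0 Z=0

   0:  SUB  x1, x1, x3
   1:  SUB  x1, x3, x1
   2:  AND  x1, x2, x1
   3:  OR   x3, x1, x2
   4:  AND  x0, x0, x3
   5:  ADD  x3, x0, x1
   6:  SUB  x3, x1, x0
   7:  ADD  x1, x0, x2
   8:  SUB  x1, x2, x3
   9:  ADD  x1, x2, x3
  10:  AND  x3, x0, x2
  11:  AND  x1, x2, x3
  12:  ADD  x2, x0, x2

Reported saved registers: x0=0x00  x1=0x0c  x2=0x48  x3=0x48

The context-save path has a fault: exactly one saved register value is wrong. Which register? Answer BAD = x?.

after  0: x0=0xa6 x1=0x71 x2=0x48 x3=0x7a  N=0 Z=0
after  1: x0=0xa6 x1=0x09 x2=0x48 x3=0x7a  N=0 Z=0
after  2: x0=0xa6 x1=0x08 x2=0x48 x3=0x7a  N=0 Z=0
after  3: x0=0xa6 x1=0x08 x2=0x48 x3=0x48  N=0 Z=0
after  4: x0=0x00 x1=0x08 x2=0x48 x3=0x48  N=0 Z=1
-- IRQ taken; context saved, return-PC = 5 --
mismatch: x1: reported 0x0c vs actual 0x08

BAD = x1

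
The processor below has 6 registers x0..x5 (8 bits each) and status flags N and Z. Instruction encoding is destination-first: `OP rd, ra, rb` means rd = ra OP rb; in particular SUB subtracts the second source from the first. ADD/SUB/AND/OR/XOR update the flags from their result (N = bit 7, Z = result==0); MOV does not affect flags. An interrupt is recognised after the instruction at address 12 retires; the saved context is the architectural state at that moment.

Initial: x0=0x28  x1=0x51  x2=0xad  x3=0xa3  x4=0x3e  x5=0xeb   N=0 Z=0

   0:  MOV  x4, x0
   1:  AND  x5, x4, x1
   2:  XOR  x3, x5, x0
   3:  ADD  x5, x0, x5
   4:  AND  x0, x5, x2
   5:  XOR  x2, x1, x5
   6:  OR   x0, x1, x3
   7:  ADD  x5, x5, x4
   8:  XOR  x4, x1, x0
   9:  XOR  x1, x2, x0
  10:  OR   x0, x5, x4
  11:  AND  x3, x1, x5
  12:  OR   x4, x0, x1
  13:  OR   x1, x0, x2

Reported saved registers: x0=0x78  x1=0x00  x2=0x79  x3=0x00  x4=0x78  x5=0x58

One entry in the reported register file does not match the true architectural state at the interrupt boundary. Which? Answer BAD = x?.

BAD = x5

after  0: x0=0x28 x1=0x51 x2=0xad x3=0xa3 x4=0x28 x5=0xeb  N=0 Z=0
after  1: x0=0x28 x1=0x51 x2=0xad x3=0xa3 x4=0x28 x5=0x00  N=0 Z=1
after  2: x0=0x28 x1=0x51 x2=0xad x3=0x28 x4=0x28 x5=0x00  N=0 Z=0
after  3: x0=0x28 x1=0x51 x2=0xad x3=0x28 x4=0x28 x5=0x28  N=0 Z=0
after  4: x0=0x28 x1=0x51 x2=0xad x3=0x28 x4=0x28 x5=0x28  N=0 Z=0
after  5: x0=0x28 x1=0x51 x2=0x79 x3=0x28 x4=0x28 x5=0x28  N=0 Z=0
after  6: x0=0x79 x1=0x51 x2=0x79 x3=0x28 x4=0x28 x5=0x28  N=0 Z=0
after  7: x0=0x79 x1=0x51 x2=0x79 x3=0x28 x4=0x28 x5=0x50  N=0 Z=0
after  8: x0=0x79 x1=0x51 x2=0x79 x3=0x28 x4=0x28 x5=0x50  N=0 Z=0
after  9: x0=0x79 x1=0x00 x2=0x79 x3=0x28 x4=0x28 x5=0x50  N=0 Z=1
after 10: x0=0x78 x1=0x00 x2=0x79 x3=0x28 x4=0x28 x5=0x50  N=0 Z=0
after 11: x0=0x78 x1=0x00 x2=0x79 x3=0x00 x4=0x28 x5=0x50  N=0 Z=1
after 12: x0=0x78 x1=0x00 x2=0x79 x3=0x00 x4=0x78 x5=0x50  N=0 Z=0
-- IRQ taken; context saved, return-PC = 13 --
mismatch: x5: reported 0x58 vs actual 0x50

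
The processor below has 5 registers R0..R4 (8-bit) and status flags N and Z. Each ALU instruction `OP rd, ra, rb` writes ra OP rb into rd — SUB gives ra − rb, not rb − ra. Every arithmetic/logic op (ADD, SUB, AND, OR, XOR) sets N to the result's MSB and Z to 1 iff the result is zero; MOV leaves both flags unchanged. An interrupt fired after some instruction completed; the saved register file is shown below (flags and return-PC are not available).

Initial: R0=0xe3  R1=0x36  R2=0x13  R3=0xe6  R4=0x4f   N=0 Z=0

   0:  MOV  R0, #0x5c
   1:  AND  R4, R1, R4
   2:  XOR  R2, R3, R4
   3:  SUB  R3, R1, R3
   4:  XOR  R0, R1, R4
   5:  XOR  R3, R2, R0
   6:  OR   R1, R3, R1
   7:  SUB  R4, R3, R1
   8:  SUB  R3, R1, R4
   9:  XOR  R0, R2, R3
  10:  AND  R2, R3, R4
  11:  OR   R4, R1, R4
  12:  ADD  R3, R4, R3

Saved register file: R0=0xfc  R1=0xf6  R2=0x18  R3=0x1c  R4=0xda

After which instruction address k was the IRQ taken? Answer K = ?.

after  0: R0=0x5c R1=0x36 R2=0x13 R3=0xe6 R4=0x4f  N=0 Z=0
after  1: R0=0x5c R1=0x36 R2=0x13 R3=0xe6 R4=0x06  N=0 Z=0
after  2: R0=0x5c R1=0x36 R2=0xe0 R3=0xe6 R4=0x06  N=1 Z=0
after  3: R0=0x5c R1=0x36 R2=0xe0 R3=0x50 R4=0x06  N=0 Z=0
after  4: R0=0x30 R1=0x36 R2=0xe0 R3=0x50 R4=0x06  N=0 Z=0
after  5: R0=0x30 R1=0x36 R2=0xe0 R3=0xd0 R4=0x06  N=1 Z=0
after  6: R0=0x30 R1=0xf6 R2=0xe0 R3=0xd0 R4=0x06  N=1 Z=0
after  7: R0=0x30 R1=0xf6 R2=0xe0 R3=0xd0 R4=0xda  N=1 Z=0
after  8: R0=0x30 R1=0xf6 R2=0xe0 R3=0x1c R4=0xda  N=0 Z=0
after  9: R0=0xfc R1=0xf6 R2=0xe0 R3=0x1c R4=0xda  N=1 Z=0
after 10: R0=0xfc R1=0xf6 R2=0x18 R3=0x1c R4=0xda  N=0 Z=0
-- IRQ taken; context saved, return-PC = 11 --

K = 10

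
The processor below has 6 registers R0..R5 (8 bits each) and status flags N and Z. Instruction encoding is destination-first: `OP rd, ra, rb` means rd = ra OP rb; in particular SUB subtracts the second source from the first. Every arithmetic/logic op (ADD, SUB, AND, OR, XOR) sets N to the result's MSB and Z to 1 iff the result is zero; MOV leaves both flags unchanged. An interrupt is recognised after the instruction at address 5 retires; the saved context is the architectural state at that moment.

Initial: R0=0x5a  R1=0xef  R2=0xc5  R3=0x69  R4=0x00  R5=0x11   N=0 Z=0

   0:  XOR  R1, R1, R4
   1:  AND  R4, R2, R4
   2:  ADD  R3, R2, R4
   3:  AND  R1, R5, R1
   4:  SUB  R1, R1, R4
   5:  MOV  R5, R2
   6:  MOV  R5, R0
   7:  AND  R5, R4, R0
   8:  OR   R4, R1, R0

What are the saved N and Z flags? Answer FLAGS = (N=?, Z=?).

after  0: R0=0x5a R1=0xef R2=0xc5 R3=0x69 R4=0x00 R5=0x11  N=1 Z=0
after  1: R0=0x5a R1=0xef R2=0xc5 R3=0x69 R4=0x00 R5=0x11  N=0 Z=1
after  2: R0=0x5a R1=0xef R2=0xc5 R3=0xc5 R4=0x00 R5=0x11  N=1 Z=0
after  3: R0=0x5a R1=0x01 R2=0xc5 R3=0xc5 R4=0x00 R5=0x11  N=0 Z=0
after  4: R0=0x5a R1=0x01 R2=0xc5 R3=0xc5 R4=0x00 R5=0x11  N=0 Z=0
after  5: R0=0x5a R1=0x01 R2=0xc5 R3=0xc5 R4=0x00 R5=0xc5  N=0 Z=0
-- IRQ taken; context saved, return-PC = 6 --

FLAGS = (N=0, Z=0)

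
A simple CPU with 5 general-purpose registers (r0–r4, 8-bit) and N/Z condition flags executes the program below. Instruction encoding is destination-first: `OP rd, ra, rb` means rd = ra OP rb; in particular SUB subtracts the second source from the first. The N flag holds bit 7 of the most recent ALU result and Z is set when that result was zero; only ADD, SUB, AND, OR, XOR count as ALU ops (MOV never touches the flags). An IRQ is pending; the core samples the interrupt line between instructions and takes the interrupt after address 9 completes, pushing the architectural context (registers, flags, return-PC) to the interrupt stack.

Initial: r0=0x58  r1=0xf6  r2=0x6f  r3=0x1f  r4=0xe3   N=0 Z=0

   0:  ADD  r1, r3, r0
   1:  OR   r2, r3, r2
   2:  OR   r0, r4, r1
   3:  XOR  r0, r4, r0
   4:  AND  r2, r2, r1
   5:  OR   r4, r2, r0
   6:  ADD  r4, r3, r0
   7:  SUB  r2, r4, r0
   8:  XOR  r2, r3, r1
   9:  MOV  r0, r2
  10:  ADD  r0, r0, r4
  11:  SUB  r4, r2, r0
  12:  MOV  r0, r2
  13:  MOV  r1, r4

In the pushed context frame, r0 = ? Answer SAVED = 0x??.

SAVED = 0x68

after  0: r0=0x58 r1=0x77 r2=0x6f r3=0x1f r4=0xe3  N=0 Z=0
after  1: r0=0x58 r1=0x77 r2=0x7f r3=0x1f r4=0xe3  N=0 Z=0
after  2: r0=0xf7 r1=0x77 r2=0x7f r3=0x1f r4=0xe3  N=1 Z=0
after  3: r0=0x14 r1=0x77 r2=0x7f r3=0x1f r4=0xe3  N=0 Z=0
after  4: r0=0x14 r1=0x77 r2=0x77 r3=0x1f r4=0xe3  N=0 Z=0
after  5: r0=0x14 r1=0x77 r2=0x77 r3=0x1f r4=0x77  N=0 Z=0
after  6: r0=0x14 r1=0x77 r2=0x77 r3=0x1f r4=0x33  N=0 Z=0
after  7: r0=0x14 r1=0x77 r2=0x1f r3=0x1f r4=0x33  N=0 Z=0
after  8: r0=0x14 r1=0x77 r2=0x68 r3=0x1f r4=0x33  N=0 Z=0
after  9: r0=0x68 r1=0x77 r2=0x68 r3=0x1f r4=0x33  N=0 Z=0
-- IRQ taken; context saved, return-PC = 10 --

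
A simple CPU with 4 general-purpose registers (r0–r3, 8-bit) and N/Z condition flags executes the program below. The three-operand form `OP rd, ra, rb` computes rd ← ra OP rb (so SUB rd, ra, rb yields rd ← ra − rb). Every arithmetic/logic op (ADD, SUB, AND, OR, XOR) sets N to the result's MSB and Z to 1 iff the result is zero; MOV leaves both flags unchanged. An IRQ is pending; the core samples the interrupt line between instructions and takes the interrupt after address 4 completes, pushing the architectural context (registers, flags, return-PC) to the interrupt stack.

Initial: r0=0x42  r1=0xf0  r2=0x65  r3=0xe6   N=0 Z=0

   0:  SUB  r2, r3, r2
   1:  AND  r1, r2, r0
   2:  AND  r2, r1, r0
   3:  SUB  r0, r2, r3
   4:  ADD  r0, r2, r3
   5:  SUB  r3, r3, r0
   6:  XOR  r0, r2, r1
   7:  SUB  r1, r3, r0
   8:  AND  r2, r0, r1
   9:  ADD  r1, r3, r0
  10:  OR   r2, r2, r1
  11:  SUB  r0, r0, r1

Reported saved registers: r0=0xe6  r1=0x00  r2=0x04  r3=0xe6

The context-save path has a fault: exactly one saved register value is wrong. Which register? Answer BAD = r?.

after  0: r0=0x42 r1=0xf0 r2=0x81 r3=0xe6  N=1 Z=0
after  1: r0=0x42 r1=0x00 r2=0x81 r3=0xe6  N=0 Z=1
after  2: r0=0x42 r1=0x00 r2=0x00 r3=0xe6  N=0 Z=1
after  3: r0=0x1a r1=0x00 r2=0x00 r3=0xe6  N=0 Z=0
after  4: r0=0xe6 r1=0x00 r2=0x00 r3=0xe6  N=1 Z=0
-- IRQ taken; context saved, return-PC = 5 --
mismatch: r2: reported 0x04 vs actual 0x00

BAD = r2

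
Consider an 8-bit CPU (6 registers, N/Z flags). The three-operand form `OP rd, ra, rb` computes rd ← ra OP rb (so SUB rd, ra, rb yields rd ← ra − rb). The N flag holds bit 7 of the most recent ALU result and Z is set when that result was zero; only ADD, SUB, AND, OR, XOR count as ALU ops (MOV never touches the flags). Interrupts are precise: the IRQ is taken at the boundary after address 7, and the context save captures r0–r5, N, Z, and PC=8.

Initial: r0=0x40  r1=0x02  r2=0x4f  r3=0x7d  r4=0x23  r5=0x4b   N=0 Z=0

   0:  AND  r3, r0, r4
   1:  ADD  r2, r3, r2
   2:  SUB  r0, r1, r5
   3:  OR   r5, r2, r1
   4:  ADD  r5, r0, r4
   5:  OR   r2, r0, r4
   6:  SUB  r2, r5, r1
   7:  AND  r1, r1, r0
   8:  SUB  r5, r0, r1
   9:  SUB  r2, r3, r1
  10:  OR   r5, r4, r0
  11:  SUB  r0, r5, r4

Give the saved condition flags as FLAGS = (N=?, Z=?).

after  0: r0=0x40 r1=0x02 r2=0x4f r3=0x00 r4=0x23 r5=0x4b  N=0 Z=1
after  1: r0=0x40 r1=0x02 r2=0x4f r3=0x00 r4=0x23 r5=0x4b  N=0 Z=0
after  2: r0=0xb7 r1=0x02 r2=0x4f r3=0x00 r4=0x23 r5=0x4b  N=1 Z=0
after  3: r0=0xb7 r1=0x02 r2=0x4f r3=0x00 r4=0x23 r5=0x4f  N=0 Z=0
after  4: r0=0xb7 r1=0x02 r2=0x4f r3=0x00 r4=0x23 r5=0xda  N=1 Z=0
after  5: r0=0xb7 r1=0x02 r2=0xb7 r3=0x00 r4=0x23 r5=0xda  N=1 Z=0
after  6: r0=0xb7 r1=0x02 r2=0xd8 r3=0x00 r4=0x23 r5=0xda  N=1 Z=0
after  7: r0=0xb7 r1=0x02 r2=0xd8 r3=0x00 r4=0x23 r5=0xda  N=0 Z=0
-- IRQ taken; context saved, return-PC = 8 --

FLAGS = (N=0, Z=0)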